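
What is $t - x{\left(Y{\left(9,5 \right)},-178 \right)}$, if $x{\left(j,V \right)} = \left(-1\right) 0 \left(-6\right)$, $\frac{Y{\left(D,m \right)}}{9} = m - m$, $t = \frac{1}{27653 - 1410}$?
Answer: $\frac{1}{26243} \approx 3.8105 \cdot 10^{-5}$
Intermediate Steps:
$t = \frac{1}{26243} \approx 3.8105 \cdot 10^{-5}$
$Y{\left(D,m \right)} = 0$ ($Y{\left(D,m \right)} = 9 \left(m - m\right) = 9 \cdot 0 = 0$)
$x{\left(j,V \right)} = 0$ ($x{\left(j,V \right)} = 0 \left(-6\right) = 0$)
$t - x{\left(Y{\left(9,5 \right)},-178 \right)} = \frac{1}{26243} - 0 = \frac{1}{26243} + 0 = \frac{1}{26243}$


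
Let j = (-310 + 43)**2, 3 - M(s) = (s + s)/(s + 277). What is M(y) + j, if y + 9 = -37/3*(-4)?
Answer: 33934871/476 ≈ 71292.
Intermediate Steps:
y = 121/3 (y = -9 - 37/3*(-4) = -9 + 148/3 = 121/3 ≈ 40.333)
M(s) = 3 - 2*s/(277 + s) (M(s) = 3 - (s + s)/(s + 277) = 3 - 2*s/(277 + s))
j = 71289 (j = (-267)**2 = 71289)
M(y) + j = (831 + 121/3)/(277 + 121/3) + 71289 = (2614/3)/(952/3) + 71289 = (3/952)*(2614/3) + 71289 = 1307/476 + 71289 = 33934871/476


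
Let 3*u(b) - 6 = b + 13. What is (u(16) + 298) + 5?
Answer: 944/3 ≈ 314.67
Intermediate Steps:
u(b) = 19/3 + b/3 (u(b) = 2 + (b + 13)/3 = 2 + (13 + b)/3 = 2 + (13/3 + b/3) = 19/3 + b/3)
(u(16) + 298) + 5 = ((19/3 + (1/3)*16) + 298) + 5 = ((19/3 + 16/3) + 298) + 5 = (35/3 + 298) + 5 = 929/3 + 5 = 944/3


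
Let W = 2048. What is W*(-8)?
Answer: -16384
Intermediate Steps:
W*(-8) = 2048*(-8) = -16384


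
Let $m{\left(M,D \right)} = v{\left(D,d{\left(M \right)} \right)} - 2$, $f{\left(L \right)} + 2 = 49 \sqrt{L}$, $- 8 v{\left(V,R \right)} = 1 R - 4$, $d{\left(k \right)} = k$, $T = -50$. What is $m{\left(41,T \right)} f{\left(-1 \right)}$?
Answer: $\frac{53}{4} - \frac{2597 i}{8} \approx 13.25 - 324.63 i$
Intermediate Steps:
$v{\left(V,R \right)} = \frac{1}{2} - \frac{R}{8}$ ($v{\left(V,R \right)} = - \frac{1 R - 4}{8} = - \frac{R - 4}{8} = - \frac{-4 + R}{8} = \frac{1}{2} - \frac{R}{8}$)
$f{\left(L \right)} = -2 + 49 \sqrt{L}$
$m{\left(M,D \right)} = - \frac{3}{2} - \frac{M}{8}$ ($m{\left(M,D \right)} = \left(\frac{1}{2} - \frac{M}{8}\right) - 2 = - \frac{3}{2} - \frac{M}{8}$)
$m{\left(41,T \right)} f{\left(-1 \right)} = \left(- \frac{3}{2} - \frac{41}{8}\right) \left(-2 + 49 \sqrt{-1}\right) = \left(- \frac{3}{2} - \frac{41}{8}\right) \left(-2 + 49 i\right) = - \frac{53 \left(-2 + 49 i\right)}{8} = \frac{53}{4} - \frac{2597 i}{8}$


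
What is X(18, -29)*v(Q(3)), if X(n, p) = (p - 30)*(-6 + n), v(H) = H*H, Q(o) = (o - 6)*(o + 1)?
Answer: -101952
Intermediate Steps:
Q(o) = (1 + o)*(-6 + o) (Q(o) = (-6 + o)*(1 + o) = (1 + o)*(-6 + o))
v(H) = H²
X(n, p) = (-30 + p)*(-6 + n)
X(18, -29)*v(Q(3)) = (180 - 30*18 - 6*(-29) + 18*(-29))*(-6 + 3² - 5*3)² = (180 - 540 + 174 - 522)*(-6 + 9 - 15)² = -708*(-12)² = -708*144 = -101952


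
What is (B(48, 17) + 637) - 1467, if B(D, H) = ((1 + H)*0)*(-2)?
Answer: -830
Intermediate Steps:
B(D, H) = 0 (B(D, H) = 0*(-2) = 0)
(B(48, 17) + 637) - 1467 = (0 + 637) - 1467 = 637 - 1467 = -830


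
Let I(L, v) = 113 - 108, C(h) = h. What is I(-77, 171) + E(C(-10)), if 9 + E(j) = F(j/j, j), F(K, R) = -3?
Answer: -7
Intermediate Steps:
I(L, v) = 5
E(j) = -12 (E(j) = -9 - 3 = -12)
I(-77, 171) + E(C(-10)) = 5 - 12 = -7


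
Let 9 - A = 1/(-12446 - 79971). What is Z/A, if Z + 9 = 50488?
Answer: 424101613/75614 ≈ 5608.8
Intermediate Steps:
Z = 50479 (Z = -9 + 50488 = 50479)
A = 831754/92417 (A = 9 - 1/(-12446 - 79971) = 9 - 1/(-92417) = 9 - 1*(-1/92417) = 9 + 1/92417 = 831754/92417 ≈ 9.0000)
Z/A = 50479/(831754/92417) = 50479*(92417/831754) = 424101613/75614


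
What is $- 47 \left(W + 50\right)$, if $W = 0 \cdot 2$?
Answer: $-2350$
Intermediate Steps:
$W = 0$
$- 47 \left(W + 50\right) = - 47 \left(0 + 50\right) = \left(-47\right) 50 = -2350$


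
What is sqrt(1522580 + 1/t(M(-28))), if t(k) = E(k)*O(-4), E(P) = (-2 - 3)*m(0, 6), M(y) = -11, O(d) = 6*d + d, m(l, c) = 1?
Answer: sqrt(7460642035)/70 ≈ 1233.9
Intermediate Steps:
O(d) = 7*d
E(P) = -5 (E(P) = (-2 - 3)*1 = -5*1 = -5)
t(k) = 140 (t(k) = -35*(-4) = -5*(-28) = 140)
sqrt(1522580 + 1/t(M(-28))) = sqrt(1522580 + 1/140) = sqrt(213161201/140) = sqrt(7460642035)/70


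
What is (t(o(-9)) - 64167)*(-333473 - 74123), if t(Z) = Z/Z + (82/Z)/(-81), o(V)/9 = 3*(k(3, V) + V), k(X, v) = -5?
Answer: 57198369007684/2187 ≈ 2.6154e+10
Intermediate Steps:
o(V) = -135 + 27*V (o(V) = 9*(3*(-5 + V)) = 9*(-15 + 3*V) = -135 + 27*V)
t(Z) = 1 - 82/(81*Z) (t(Z) = 1 + (82/Z)*(-1/81) = 1 - 82/(81*Z))
(t(o(-9)) - 64167)*(-333473 - 74123) = ((-82/81 + (-135 + 27*(-9)))/(-135 + 27*(-9)) - 64167)*(-333473 - 74123) = ((-82/81 + (-135 - 243))/(-135 - 243) - 64167)*(-407596) = ((-82/81 - 378)/(-378) - 64167)*(-407596) = (-1/378*(-30700/81) - 64167)*(-407596) = (15350/15309 - 64167)*(-407596) = -982317253/15309*(-407596) = 57198369007684/2187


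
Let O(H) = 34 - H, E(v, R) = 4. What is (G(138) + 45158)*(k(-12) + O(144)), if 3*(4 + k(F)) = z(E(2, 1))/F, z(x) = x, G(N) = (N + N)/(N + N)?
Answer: -15459431/3 ≈ -5.1531e+6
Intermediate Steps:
G(N) = 1 (G(N) = (2*N)/((2*N)) = (2*N)*(1/(2*N)) = 1)
k(F) = -4 + 4/(3*F) (k(F) = -4 + (4/F)/3 = -4 + 4/(3*F))
(G(138) + 45158)*(k(-12) + O(144)) = (1 + 45158)*((-4 + (4/3)/(-12)) + (34 - 1*144)) = 45159*((-4 + (4/3)*(-1/12)) + (34 - 144)) = 45159*((-4 - ⅑) - 110) = 45159*(-37/9 - 110) = 45159*(-1027/9) = -15459431/3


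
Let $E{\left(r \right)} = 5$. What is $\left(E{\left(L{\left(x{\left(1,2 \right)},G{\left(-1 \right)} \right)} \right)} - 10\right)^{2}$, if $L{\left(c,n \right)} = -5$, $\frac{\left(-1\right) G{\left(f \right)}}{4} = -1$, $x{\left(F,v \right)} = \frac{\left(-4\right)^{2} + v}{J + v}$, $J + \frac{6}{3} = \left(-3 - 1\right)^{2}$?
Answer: $25$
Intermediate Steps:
$J = 14$ ($J = -2 + \left(-3 - 1\right)^{2} = -2 + \left(-4\right)^{2} = -2 + 16 = 14$)
$x{\left(F,v \right)} = \frac{16 + v}{14 + v}$ ($x{\left(F,v \right)} = \frac{\left(-4\right)^{2} + v}{14 + v} = \frac{16 + v}{14 + v}$)
$G{\left(f \right)} = 4$ ($G{\left(f \right)} = \left(-4\right) \left(-1\right) = 4$)
$\left(E{\left(L{\left(x{\left(1,2 \right)},G{\left(-1 \right)} \right)} \right)} - 10\right)^{2} = \left(5 - 10\right)^{2} = \left(-5\right)^{2} = 25$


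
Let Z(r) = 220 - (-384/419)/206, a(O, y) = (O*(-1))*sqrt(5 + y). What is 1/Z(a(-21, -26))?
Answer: 43157/9494732 ≈ 0.0045454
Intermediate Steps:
a(O, y) = -O*sqrt(5 + y) (a(O, y) = (-O)*sqrt(5 + y) = -O*sqrt(5 + y))
Z(r) = 9494732/43157 (Z(r) = 220 - (-384*1/419)/206 = 220 - (-384)/(419*206) = 220 - 1*(-192/43157) = 220 + 192/43157 = 9494732/43157)
1/Z(a(-21, -26)) = 1/(9494732/43157) = 43157/9494732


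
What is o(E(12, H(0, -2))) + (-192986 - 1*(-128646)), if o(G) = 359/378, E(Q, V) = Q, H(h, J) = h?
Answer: -24320161/378 ≈ -64339.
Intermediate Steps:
o(G) = 359/378 (o(G) = 359*(1/378) = 359/378)
o(E(12, H(0, -2))) + (-192986 - 1*(-128646)) = 359/378 + (-192986 - 1*(-128646)) = 359/378 + (-192986 + 128646) = 359/378 - 64340 = -24320161/378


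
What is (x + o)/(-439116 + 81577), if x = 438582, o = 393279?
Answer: -831861/357539 ≈ -2.3266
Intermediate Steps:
(x + o)/(-439116 + 81577) = (438582 + 393279)/(-439116 + 81577) = 831861/(-357539) = 831861*(-1/357539) = -831861/357539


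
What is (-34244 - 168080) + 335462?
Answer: 133138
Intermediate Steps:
(-34244 - 168080) + 335462 = -202324 + 335462 = 133138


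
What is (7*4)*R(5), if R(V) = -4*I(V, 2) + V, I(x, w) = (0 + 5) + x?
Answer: -980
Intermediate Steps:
I(x, w) = 5 + x
R(V) = -20 - 3*V (R(V) = -4*(5 + V) + V = (-20 - 4*V) + V = -20 - 3*V)
(7*4)*R(5) = (7*4)*(-20 - 3*5) = 28*(-20 - 15) = 28*(-35) = -980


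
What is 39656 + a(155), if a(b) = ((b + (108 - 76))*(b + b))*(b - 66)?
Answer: 5198986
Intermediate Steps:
a(b) = 2*b*(-66 + b)*(32 + b) (a(b) = ((b + 32)*(2*b))*(-66 + b) = ((32 + b)*(2*b))*(-66 + b) = (2*b*(32 + b))*(-66 + b) = 2*b*(-66 + b)*(32 + b))
39656 + a(155) = 39656 + 2*155*(-2112 + 155² - 34*155) = 39656 + 2*155*(-2112 + 24025 - 5270) = 39656 + 2*155*16643 = 39656 + 5159330 = 5198986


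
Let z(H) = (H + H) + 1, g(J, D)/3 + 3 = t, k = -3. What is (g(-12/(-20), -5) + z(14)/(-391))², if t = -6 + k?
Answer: 198951025/152881 ≈ 1301.3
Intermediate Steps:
t = -9 (t = -6 - 3 = -9)
g(J, D) = -36 (g(J, D) = -9 + 3*(-9) = -9 - 27 = -36)
z(H) = 1 + 2*H (z(H) = 2*H + 1 = 1 + 2*H)
(g(-12/(-20), -5) + z(14)/(-391))² = (-36 + (1 + 2*14)/(-391))² = (-36 + (1 + 28)*(-1/391))² = (-36 + 29*(-1/391))² = (-36 - 29/391)² = (-14105/391)² = 198951025/152881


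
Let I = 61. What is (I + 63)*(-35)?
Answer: -4340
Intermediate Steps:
(I + 63)*(-35) = (61 + 63)*(-35) = 124*(-35) = -4340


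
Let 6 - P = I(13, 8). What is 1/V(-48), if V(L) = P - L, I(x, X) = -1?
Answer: 1/55 ≈ 0.018182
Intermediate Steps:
P = 7 (P = 6 - 1*(-1) = 6 + 1 = 7)
V(L) = 7 - L
1/V(-48) = 1/(7 - 1*(-48)) = 1/(7 + 48) = 1/55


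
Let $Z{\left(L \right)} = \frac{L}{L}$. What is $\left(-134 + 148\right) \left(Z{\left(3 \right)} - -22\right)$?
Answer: $322$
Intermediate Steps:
$Z{\left(L \right)} = 1$
$\left(-134 + 148\right) \left(Z{\left(3 \right)} - -22\right) = \left(-134 + 148\right) \left(1 - -22\right) = 14 \left(1 + 22\right) = 14 \cdot 23 = 322$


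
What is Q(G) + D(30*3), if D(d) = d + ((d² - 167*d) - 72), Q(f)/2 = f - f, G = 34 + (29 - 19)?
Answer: -6912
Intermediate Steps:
G = 44 (G = 34 + 10 = 44)
Q(f) = 0 (Q(f) = 2*(f - f) = 2*0 = 0)
D(d) = -72 + d² - 166*d (D(d) = d + (-72 + d² - 167*d) = -72 + d² - 166*d)
Q(G) + D(30*3) = 0 + (-72 + (30*3)² - 4980*3) = 0 + (-72 + 90² - 166*90) = 0 + (-72 + 8100 - 14940) = 0 - 6912 = -6912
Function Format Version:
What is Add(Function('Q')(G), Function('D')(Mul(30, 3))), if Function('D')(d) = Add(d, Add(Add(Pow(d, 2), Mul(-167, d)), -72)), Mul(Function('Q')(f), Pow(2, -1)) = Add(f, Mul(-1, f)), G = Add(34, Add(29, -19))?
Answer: -6912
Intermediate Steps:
G = 44 (G = Add(34, 10) = 44)
Function('Q')(f) = 0 (Function('Q')(f) = Mul(2, Add(f, Mul(-1, f))) = Mul(2, 0) = 0)
Function('D')(d) = Add(-72, Pow(d, 2), Mul(-166, d)) (Function('D')(d) = Add(d, Add(-72, Pow(d, 2), Mul(-167, d))) = Add(-72, Pow(d, 2), Mul(-166, d)))
Add(Function('Q')(G), Function('D')(Mul(30, 3))) = Add(0, Add(-72, Pow(Mul(30, 3), 2), Mul(-166, Mul(30, 3)))) = Add(0, Add(-72, Pow(90, 2), Mul(-166, 90))) = Add(0, Add(-72, 8100, -14940)) = Add(0, -6912) = -6912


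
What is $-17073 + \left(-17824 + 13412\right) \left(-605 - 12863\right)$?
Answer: $59403743$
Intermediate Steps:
$-17073 + \left(-17824 + 13412\right) \left(-605 - 12863\right) = -17073 - -59420816 = -17073 + 59420816 = 59403743$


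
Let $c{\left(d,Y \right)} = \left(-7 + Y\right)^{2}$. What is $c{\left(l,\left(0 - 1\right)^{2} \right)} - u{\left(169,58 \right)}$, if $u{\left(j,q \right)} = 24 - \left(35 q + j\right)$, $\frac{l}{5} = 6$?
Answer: $2211$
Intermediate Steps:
$l = 30$ ($l = 5 \cdot 6 = 30$)
$u{\left(j,q \right)} = 24 - j - 35 q$ ($u{\left(j,q \right)} = 24 - \left(j + 35 q\right) = 24 - j - 35 q$)
$c{\left(l,\left(0 - 1\right)^{2} \right)} - u{\left(169,58 \right)} = \left(-7 + \left(0 - 1\right)^{2}\right)^{2} - \left(24 - 169 - 2030\right) = \left(-7 + \left(-1\right)^{2}\right)^{2} - \left(24 - 169 - 2030\right) = \left(-7 + 1\right)^{2} - -2175 = \left(-6\right)^{2} + 2175 = 36 + 2175 = 2211$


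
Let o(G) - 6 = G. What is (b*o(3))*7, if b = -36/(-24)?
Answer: 189/2 ≈ 94.500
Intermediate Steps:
o(G) = 6 + G
b = 3/2 (b = -36*(-1/24) = 3/2 ≈ 1.5000)
(b*o(3))*7 = (3*(6 + 3)/2)*7 = ((3/2)*9)*7 = (27/2)*7 = 189/2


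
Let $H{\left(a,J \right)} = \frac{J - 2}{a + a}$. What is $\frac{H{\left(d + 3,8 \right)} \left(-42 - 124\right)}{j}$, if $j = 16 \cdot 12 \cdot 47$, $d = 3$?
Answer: $- \frac{83}{9024} \approx -0.0091977$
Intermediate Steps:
$H{\left(a,J \right)} = \frac{-2 + J}{2 a}$
$j = 9024$ ($j = 192 \cdot 47 = 9024$)
$\frac{H{\left(d + 3,8 \right)} \left(-42 - 124\right)}{j} = \frac{\frac{-2 + 8}{2 \left(3 + 3\right)} \left(-42 - 124\right)}{9024} = \frac{1}{2} \cdot \frac{1}{6} \cdot 6 \left(-166\right) \frac{1}{9024} = \frac{1}{2} \left(-166\right) \frac{1}{9024} = \left(-83\right) \frac{1}{9024} = - \frac{83}{9024}$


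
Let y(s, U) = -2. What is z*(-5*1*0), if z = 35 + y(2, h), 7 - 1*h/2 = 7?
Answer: 0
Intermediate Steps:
h = 0 (h = 14 - 2*7 = 14 - 14 = 0)
z = 33 (z = 35 - 2 = 33)
z*(-5*1*0) = 33*(-5*1*0) = 33*(-5*0) = 33*0 = 0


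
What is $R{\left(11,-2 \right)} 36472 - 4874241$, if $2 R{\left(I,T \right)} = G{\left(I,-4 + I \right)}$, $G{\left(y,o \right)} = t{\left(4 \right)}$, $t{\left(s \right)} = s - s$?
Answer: $-4874241$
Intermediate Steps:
$t{\left(s \right)} = 0$
$G{\left(y,o \right)} = 0$
$R{\left(I,T \right)} = 0$ ($R{\left(I,T \right)} = \frac{1}{2} \cdot 0 = 0$)
$R{\left(11,-2 \right)} 36472 - 4874241 = 0 \cdot 36472 - 4874241 = 0 - 4874241 = -4874241$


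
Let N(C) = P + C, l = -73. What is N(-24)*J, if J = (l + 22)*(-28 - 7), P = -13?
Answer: -66045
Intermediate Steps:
N(C) = -13 + C
J = 1785 (J = (-73 + 22)*(-28 - 7) = -51*(-35) = 1785)
N(-24)*J = (-13 - 24)*1785 = -37*1785 = -66045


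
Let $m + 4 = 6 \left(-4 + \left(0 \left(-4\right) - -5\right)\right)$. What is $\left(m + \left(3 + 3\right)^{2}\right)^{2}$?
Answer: $1444$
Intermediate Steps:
$m = 2$ ($m = -4 + 6 \left(-4 + \left(0 \left(-4\right) - -5\right)\right) = -4 + 6 \left(-4 + \left(0 + 5\right)\right) = -4 + 6 \left(-4 + 5\right) = -4 + 6 \cdot 1 = -4 + 6 = 2$)
$\left(m + \left(3 + 3\right)^{2}\right)^{2} = \left(2 + \left(3 + 3\right)^{2}\right)^{2} = \left(2 + 6^{2}\right)^{2} = \left(2 + 36\right)^{2} = 38^{2} = 1444$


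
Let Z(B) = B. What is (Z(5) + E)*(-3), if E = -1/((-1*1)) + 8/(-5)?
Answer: -66/5 ≈ -13.200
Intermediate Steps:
E = -⅗ (E = -1/(-1) + 8*(-⅕) = -1*(-1) - 8/5 = 1 - 8/5 = -⅗ ≈ -0.60000)
(Z(5) + E)*(-3) = (5 - ⅗)*(-3) = (22/5)*(-3) = -66/5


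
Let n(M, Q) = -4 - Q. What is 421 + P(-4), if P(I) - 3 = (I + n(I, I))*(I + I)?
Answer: 456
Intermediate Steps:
P(I) = 3 - 8*I (P(I) = 3 + (I + (-4 - I))*(I + I) = 3 - 8*I)
421 + P(-4) = 421 + (3 - 8*(-4)) = 421 + (3 + 32) = 421 + 35 = 456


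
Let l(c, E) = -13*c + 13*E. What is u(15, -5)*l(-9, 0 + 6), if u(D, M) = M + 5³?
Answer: 23400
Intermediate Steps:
u(D, M) = 125 + M (u(D, M) = M + 125 = 125 + M)
u(15, -5)*l(-9, 0 + 6) = (125 - 5)*(-13*(-9) + 13*(0 + 6)) = 120*(117 + 13*6) = 120*(117 + 78) = 120*195 = 23400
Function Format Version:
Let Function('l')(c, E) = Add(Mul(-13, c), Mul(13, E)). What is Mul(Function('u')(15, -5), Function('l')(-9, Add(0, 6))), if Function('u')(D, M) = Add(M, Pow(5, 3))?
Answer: 23400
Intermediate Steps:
Function('u')(D, M) = Add(125, M) (Function('u')(D, M) = Add(M, 125) = Add(125, M))
Mul(Function('u')(15, -5), Function('l')(-9, Add(0, 6))) = Mul(Add(125, -5), Add(Mul(-13, -9), Mul(13, Add(0, 6)))) = Mul(120, Add(117, Mul(13, 6))) = Mul(120, Add(117, 78)) = Mul(120, 195) = 23400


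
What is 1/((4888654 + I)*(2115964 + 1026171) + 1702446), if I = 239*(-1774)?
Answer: 1/14028591288626 ≈ 7.1283e-14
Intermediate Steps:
I = -423986
1/((4888654 + I)*(2115964 + 1026171) + 1702446) = 1/((4888654 - 423986)*(2115964 + 1026171) + 1702446) = 1/(4464668*3142135 + 1702446) = 1/(14028589586180 + 1702446) = 1/14028591288626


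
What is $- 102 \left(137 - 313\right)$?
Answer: $17952$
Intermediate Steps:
$- 102 \left(137 - 313\right) = \left(-102\right) \left(-176\right) = 17952$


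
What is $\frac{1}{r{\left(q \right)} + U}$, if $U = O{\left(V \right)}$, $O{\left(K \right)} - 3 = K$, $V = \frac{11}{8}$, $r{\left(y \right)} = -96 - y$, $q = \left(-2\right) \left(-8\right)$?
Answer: $- \frac{8}{861} \approx -0.0092915$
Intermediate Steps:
$q = 16$
$V = \frac{11}{8}$ ($V = 11 \cdot \frac{1}{8} = \frac{11}{8} \approx 1.375$)
$O{\left(K \right)} = 3 + K$
$U = \frac{35}{8}$ ($U = 3 + \frac{11}{8} = \frac{35}{8} \approx 4.375$)
$\frac{1}{r{\left(q \right)} + U} = \frac{1}{\left(-96 - 16\right) + \frac{35}{8}} = \frac{1}{-112 + \frac{35}{8}} = \frac{1}{- \frac{861}{8}} = - \frac{8}{861}$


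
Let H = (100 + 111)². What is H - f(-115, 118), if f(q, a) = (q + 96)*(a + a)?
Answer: 49005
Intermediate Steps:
f(q, a) = 2*a*(96 + q) (f(q, a) = (96 + q)*(2*a) = 2*a*(96 + q))
H = 44521 (H = 211² = 44521)
H - f(-115, 118) = 44521 - 2*118*(96 - 115) = 44521 - 2*118*(-19) = 44521 - 1*(-4484) = 44521 + 4484 = 49005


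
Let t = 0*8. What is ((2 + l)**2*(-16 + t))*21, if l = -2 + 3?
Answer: -3024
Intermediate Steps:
t = 0
l = 1
((2 + l)**2*(-16 + t))*21 = ((2 + 1)**2*(-16 + 0))*21 = (3**2*(-16))*21 = (9*(-16))*21 = -144*21 = -3024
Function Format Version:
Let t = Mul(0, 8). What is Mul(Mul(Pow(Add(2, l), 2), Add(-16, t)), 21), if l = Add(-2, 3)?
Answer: -3024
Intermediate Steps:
t = 0
l = 1
Mul(Mul(Pow(Add(2, l), 2), Add(-16, t)), 21) = Mul(Mul(Pow(Add(2, 1), 2), Add(-16, 0)), 21) = Mul(Mul(Pow(3, 2), -16), 21) = Mul(Mul(9, -16), 21) = Mul(-144, 21) = -3024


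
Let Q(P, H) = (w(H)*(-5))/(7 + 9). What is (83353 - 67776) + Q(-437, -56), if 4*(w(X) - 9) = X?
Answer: 249257/16 ≈ 15579.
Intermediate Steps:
w(X) = 9 + X/4
Q(P, H) = -45/16 - 5*H/64 (Q(P, H) = ((9 + H/4)*(-5))/(7 + 9) = (-45 - 5*H/4)/16 = (-45 - 5*H/4)*(1/16) = -45/16 - 5*H/64)
(83353 - 67776) + Q(-437, -56) = (83353 - 67776) + (-45/16 - 5/64*(-56)) = 15577 + (-45/16 + 35/8) = 15577 + 25/16 = 249257/16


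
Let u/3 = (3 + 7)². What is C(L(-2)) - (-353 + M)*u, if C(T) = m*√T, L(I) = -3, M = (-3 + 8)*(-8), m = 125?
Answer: 117900 + 125*I*√3 ≈ 1.179e+5 + 216.51*I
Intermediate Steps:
M = -40 (M = 5*(-8) = -40)
u = 300 (u = 3*(3 + 7)² = 3*10² = 3*100 = 300)
C(T) = 125*√T
C(L(-2)) - (-353 + M)*u = 125*√(-3) - (-353 - 40)*300 = 125*(I*√3) - (-393)*300 = 125*I*√3 - 1*(-117900) = 125*I*√3 + 117900 = 117900 + 125*I*√3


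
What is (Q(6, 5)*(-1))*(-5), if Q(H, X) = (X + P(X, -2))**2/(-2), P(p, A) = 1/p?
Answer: -338/5 ≈ -67.600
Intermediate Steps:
Q(H, X) = -(X + 1/X)**2/2 (Q(H, X) = (X + 1/X)**2/(-2) = (X + 1/X)**2*(-1/2) = -(X + 1/X)**2/2)
(Q(6, 5)*(-1))*(-5) = (-1/2*(1 + 5**2)**2/5**2*(-1))*(-5) = (-1/2*1/25*(1 + 25)**2*(-1))*(-5) = (-1/2*1/25*26**2*(-1))*(-5) = (-1/2*1/25*676*(-1))*(-5) = -338/25*(-1)*(-5) = (338/25)*(-5) = -338/5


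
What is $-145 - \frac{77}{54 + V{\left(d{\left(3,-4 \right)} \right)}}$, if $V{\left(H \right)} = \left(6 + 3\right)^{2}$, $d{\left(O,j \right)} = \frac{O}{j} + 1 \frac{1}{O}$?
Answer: $- \frac{19652}{135} \approx -145.57$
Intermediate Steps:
$d{\left(O,j \right)} = \frac{1}{O} + \frac{O}{j}$ ($d{\left(O,j \right)} = \frac{O}{j} + \frac{1}{O} = \frac{1}{O} + \frac{O}{j}$)
$V{\left(H \right)} = 81$ ($V{\left(H \right)} = 9^{2} = 81$)
$-145 - \frac{77}{54 + V{\left(d{\left(3,-4 \right)} \right)}} = -145 - \frac{77}{54 + 81} = -145 - \frac{77}{135} = - \frac{19652}{135}$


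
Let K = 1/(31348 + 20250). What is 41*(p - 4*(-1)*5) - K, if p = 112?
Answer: 279248375/51598 ≈ 5412.0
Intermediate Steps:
K = 1/51598 ≈ 1.9381e-5
41*(p - 4*(-1)*5) - K = 41*(112 - 4*(-1)*5) - 1*1/51598 = 41*(112 + 4*5) - 1/51598 = 41*(112 + 20) - 1/51598 = 41*132 - 1/51598 = 5412 - 1/51598 = 279248375/51598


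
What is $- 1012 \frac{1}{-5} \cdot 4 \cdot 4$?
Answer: $\frac{16192}{5} \approx 3238.4$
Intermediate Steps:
$- 1012 \frac{1}{-5} \cdot 4 \cdot 4 = - 1012 \left(- \frac{1}{5}\right) 4 \cdot 4 = - 1012 \left(\left(- \frac{4}{5}\right) 4\right) = \left(-1012\right) \left(- \frac{16}{5}\right) = \frac{16192}{5}$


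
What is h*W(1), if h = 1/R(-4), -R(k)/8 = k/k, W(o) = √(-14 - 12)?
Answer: -I*√26/8 ≈ -0.63738*I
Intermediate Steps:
W(o) = I*√26 (W(o) = √(-26) = I*√26)
R(k) = -8 (R(k) = -8*k/k = -8*1 = -8)
h = -⅛ (h = 1/(-8) = -⅛ ≈ -0.12500)
h*W(1) = -I*√26/8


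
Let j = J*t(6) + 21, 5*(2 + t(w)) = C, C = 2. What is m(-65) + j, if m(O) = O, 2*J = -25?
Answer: -24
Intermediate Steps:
J = -25/2 (J = (½)*(-25) = -25/2 ≈ -12.500)
t(w) = -8/5 (t(w) = -2 + (⅕)*2 = -2 + ⅖ = -8/5)
j = 41 (j = -25/2*(-8/5) + 21 = 20 + 21 = 41)
m(-65) + j = -65 + 41 = -24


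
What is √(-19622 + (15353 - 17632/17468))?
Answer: I*√81432021077/4367 ≈ 65.345*I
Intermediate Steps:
√(-19622 + (15353 - 17632/17468)) = √(-19622 + (15353 - 17632*1/17468)) = √(-19622 + (15353 - 4408/4367)) = √(-19622 + 67042143/4367) = √(-18647131/4367) = I*√81432021077/4367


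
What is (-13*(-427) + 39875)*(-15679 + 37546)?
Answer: 993330342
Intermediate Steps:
(-13*(-427) + 39875)*(-15679 + 37546) = (5551 + 39875)*21867 = 45426*21867 = 993330342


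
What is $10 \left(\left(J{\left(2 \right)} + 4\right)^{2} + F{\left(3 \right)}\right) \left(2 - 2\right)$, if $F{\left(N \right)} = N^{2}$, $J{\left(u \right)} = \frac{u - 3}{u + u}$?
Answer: $0$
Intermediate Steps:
$J{\left(u \right)} = \frac{-3 + u}{2 u}$
$10 \left(\left(J{\left(2 \right)} + 4\right)^{2} + F{\left(3 \right)}\right) \left(2 - 2\right) = 10 \left(\left(\frac{-3 + 2}{2 \cdot 2} + 4\right)^{2} + 3^{2}\right) \left(2 - 2\right) = 10 \left(\left(\frac{1}{2} \cdot \frac{1}{2} \left(-1\right) + 4\right)^{2} + 9\right) \left(2 - 2\right) = 10 \left(\left(- \frac{1}{4} + 4\right)^{2} + 9\right) 0 = 10 \left(\left(\frac{15}{4}\right)^{2} + 9\right) 0 = 10 \left(\frac{225}{16} + 9\right) 0 = 10 \cdot \frac{369}{16} \cdot 0 = 10 \cdot 0 = 0$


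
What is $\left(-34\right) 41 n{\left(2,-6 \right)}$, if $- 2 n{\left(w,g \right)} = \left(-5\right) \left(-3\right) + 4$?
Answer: $13243$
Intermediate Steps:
$n{\left(w,g \right)} = - \frac{19}{2}$ ($n{\left(w,g \right)} = - \frac{\left(-5\right) \left(-3\right) + 4}{2} = - \frac{15 + 4}{2} = \left(- \frac{1}{2}\right) 19 = - \frac{19}{2}$)
$\left(-34\right) 41 n{\left(2,-6 \right)} = \left(-34\right) 41 \left(- \frac{19}{2}\right) = \left(-1394\right) \left(- \frac{19}{2}\right) = 13243$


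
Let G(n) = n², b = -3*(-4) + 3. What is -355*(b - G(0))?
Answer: -5325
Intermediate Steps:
b = 15 (b = 12 + 3 = 15)
-355*(b - G(0)) = -355*(15 - 1*0²) = -355*(15 - 1*0) = -355*(15 + 0) = -355*15 = -5325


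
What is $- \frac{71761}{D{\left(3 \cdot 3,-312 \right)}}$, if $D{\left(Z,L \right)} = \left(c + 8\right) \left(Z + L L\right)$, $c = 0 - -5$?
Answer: $- \frac{71761}{1265589} \approx -0.056702$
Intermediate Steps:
$c = 5$ ($c = 0 + 5 = 5$)
$D{\left(Z,L \right)} = 13 Z + 13 L^{2}$ ($D{\left(Z,L \right)} = \left(5 + 8\right) \left(Z + L L\right) = 13 \left(Z + L^{2}\right) = 13 Z + 13 L^{2}$)
$- \frac{71761}{D{\left(3 \cdot 3,-312 \right)}} = - \frac{71761}{13 \cdot 3 \cdot 3 + 13 \left(-312\right)^{2}} = - \frac{71761}{13 \cdot 9 + 13 \cdot 97344} = - \frac{71761}{117 + 1265472} = - \frac{71761}{1265589}$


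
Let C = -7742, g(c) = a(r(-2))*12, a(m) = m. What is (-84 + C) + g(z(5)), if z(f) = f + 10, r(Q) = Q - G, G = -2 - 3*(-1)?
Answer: -7862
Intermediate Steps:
G = 1 (G = -2 + 3 = 1)
r(Q) = -1 + Q (r(Q) = Q - 1*1 = Q - 1 = -1 + Q)
z(f) = 10 + f
g(c) = -36 (g(c) = (-1 - 2)*12 = -3*12 = -36)
(-84 + C) + g(z(5)) = (-84 - 7742) - 36 = -7826 - 36 = -7862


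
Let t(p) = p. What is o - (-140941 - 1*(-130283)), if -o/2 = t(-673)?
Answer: 12004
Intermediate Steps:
o = 1346 (o = -2*(-673) = 1346)
o - (-140941 - 1*(-130283)) = 1346 - (-140941 - 1*(-130283)) = 1346 - (-140941 + 130283) = 1346 - 1*(-10658) = 1346 + 10658 = 12004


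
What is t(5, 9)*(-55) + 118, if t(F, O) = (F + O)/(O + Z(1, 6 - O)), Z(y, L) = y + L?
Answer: 8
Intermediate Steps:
Z(y, L) = L + y
t(F, O) = F/7 + O/7 (t(F, O) = (F + O)/(O + ((6 - O) + 1)) = (F + O)/(O + (7 - O)) = (F + O)/7 = (F + O)*(⅐) = F/7 + O/7)
t(5, 9)*(-55) + 118 = ((⅐)*5 + (⅐)*9)*(-55) + 118 = (5/7 + 9/7)*(-55) + 118 = 2*(-55) + 118 = -110 + 118 = 8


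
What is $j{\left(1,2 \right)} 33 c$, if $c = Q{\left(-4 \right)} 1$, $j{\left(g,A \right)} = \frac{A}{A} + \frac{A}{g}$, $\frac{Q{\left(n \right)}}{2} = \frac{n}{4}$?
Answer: $-198$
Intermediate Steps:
$Q{\left(n \right)} = \frac{n}{2}$ ($Q{\left(n \right)} = 2 \frac{n}{4} = \frac{n}{2}$)
$j{\left(g,A \right)} = 1 + \frac{A}{g}$
$c = -2$ ($c = \frac{1}{2} \left(-4\right) 1 = \left(-2\right) 1 = -2$)
$j{\left(1,2 \right)} 33 c = \frac{2 + 1}{1} \cdot 33 \left(-2\right) = 1 \cdot 3 \cdot 33 \left(-2\right) = 3 \cdot 33 \left(-2\right) = 99 \left(-2\right) = -198$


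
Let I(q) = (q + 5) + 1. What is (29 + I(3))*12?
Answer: 456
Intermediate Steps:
I(q) = 6 + q (I(q) = (5 + q) + 1 = 6 + q)
(29 + I(3))*12 = (29 + (6 + 3))*12 = (29 + 9)*12 = 38*12 = 456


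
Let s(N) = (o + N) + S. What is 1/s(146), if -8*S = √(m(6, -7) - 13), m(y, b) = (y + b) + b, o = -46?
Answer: 6400/640021 + 8*I*√21/640021 ≈ 0.0099997 + 5.728e-5*I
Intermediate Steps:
m(y, b) = y + 2*b (m(y, b) = (b + y) + b = y + 2*b)
S = -I*√21/8 (S = -√((6 + 2*(-7)) - 13)/8 = -√((6 - 14) - 13)/8 = -√(-8 - 13)/8 = -I*√21/8 ≈ -0.57282*I)
s(N) = -46 + N - I*√21/8 (s(N) = (-46 + N) - I*√21/8 = -46 + N - I*√21/8)
1/s(146) = 1/(-46 + 146 - I*√21/8) = 1/(100 - I*√21/8)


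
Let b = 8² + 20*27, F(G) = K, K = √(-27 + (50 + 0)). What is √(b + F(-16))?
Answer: √(604 + √23) ≈ 24.674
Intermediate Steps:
K = √23 (K = √(-27 + 50) = √23 ≈ 4.7958)
F(G) = √23
b = 604 (b = 64 + 540 = 604)
√(b + F(-16)) = √(604 + √23)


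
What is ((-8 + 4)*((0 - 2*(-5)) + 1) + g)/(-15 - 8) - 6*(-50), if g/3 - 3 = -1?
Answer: 6938/23 ≈ 301.65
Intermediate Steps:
g = 6 (g = 9 + 3*(-1) = 9 - 3 = 6)
((-8 + 4)*((0 - 2*(-5)) + 1) + g)/(-15 - 8) - 6*(-50) = ((-8 + 4)*((0 - 2*(-5)) + 1) + 6)/(-15 - 8) - 6*(-50) = (-4*((0 + 10) + 1) + 6)/(-23) + 300 = (-4*(10 + 1) + 6)*(-1/23) + 300 = (-4*11 + 6)*(-1/23) + 300 = (-44 + 6)*(-1/23) + 300 = -38*(-1/23) + 300 = 38/23 + 300 = 6938/23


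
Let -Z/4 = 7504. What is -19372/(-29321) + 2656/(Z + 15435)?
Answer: 204586556/427529501 ≈ 0.47853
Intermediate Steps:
Z = -30016 (Z = -4*7504 = -30016)
-19372/(-29321) + 2656/(Z + 15435) = -19372/(-29321) + 2656/(-30016 + 15435) = -19372*(-1/29321) + 2656/(-14581) = 19372/29321 + 2656*(-1/14581) = 19372/29321 - 2656/14581 = 204586556/427529501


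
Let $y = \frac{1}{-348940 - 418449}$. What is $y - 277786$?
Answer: $- \frac{213169920755}{767389} \approx -2.7779 \cdot 10^{5}$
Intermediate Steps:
$y = - \frac{1}{767389}$ ($y = \frac{1}{-767389} = - \frac{1}{767389} \approx -1.3031 \cdot 10^{-6}$)
$y - 277786 = - \frac{1}{767389} - 277786 = - \frac{213169920755}{767389}$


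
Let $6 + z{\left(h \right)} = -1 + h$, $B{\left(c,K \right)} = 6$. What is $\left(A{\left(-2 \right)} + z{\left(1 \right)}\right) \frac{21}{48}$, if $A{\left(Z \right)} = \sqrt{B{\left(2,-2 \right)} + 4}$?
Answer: $- \frac{21}{8} + \frac{7 \sqrt{10}}{16} \approx -1.2415$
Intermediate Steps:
$z{\left(h \right)} = -7 + h$ ($z{\left(h \right)} = -6 + \left(-1 + h\right) = -7 + h$)
$A{\left(Z \right)} = \sqrt{10}$ ($A{\left(Z \right)} = \sqrt{6 + 4} = \sqrt{10}$)
$\left(A{\left(-2 \right)} + z{\left(1 \right)}\right) \frac{21}{48} = \left(\sqrt{10} + \left(-7 + 1\right)\right) \frac{21}{48} = \left(\sqrt{10} - 6\right) 21 \cdot \frac{1}{48} = \left(-6 + \sqrt{10}\right) \frac{7}{16} = - \frac{21}{8} + \frac{7 \sqrt{10}}{16}$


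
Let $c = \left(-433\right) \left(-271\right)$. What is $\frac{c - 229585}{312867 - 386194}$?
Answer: $\frac{112242}{73327} \approx 1.5307$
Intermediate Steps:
$c = 117343$
$\frac{c - 229585}{312867 - 386194} = \frac{117343 - 229585}{312867 - 386194} = - \frac{112242}{-73327} = \left(-112242\right) \left(- \frac{1}{73327}\right) = \frac{112242}{73327}$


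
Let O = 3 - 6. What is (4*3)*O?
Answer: -36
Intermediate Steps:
O = -3
(4*3)*O = (4*3)*(-3) = 12*(-3) = -36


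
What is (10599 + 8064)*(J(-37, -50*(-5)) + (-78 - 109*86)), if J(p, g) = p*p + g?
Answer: -146187279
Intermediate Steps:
J(p, g) = g + p² (J(p, g) = p² + g = g + p²)
(10599 + 8064)*(J(-37, -50*(-5)) + (-78 - 109*86)) = (10599 + 8064)*((-50*(-5) + (-37)²) + (-78 - 109*86)) = 18663*((250 + 1369) + (-78 - 9374)) = 18663*(1619 - 9452) = 18663*(-7833) = -146187279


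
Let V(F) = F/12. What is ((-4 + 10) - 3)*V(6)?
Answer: 3/2 ≈ 1.5000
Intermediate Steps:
V(F) = F/12 (V(F) = F*(1/12) = F/12)
((-4 + 10) - 3)*V(6) = ((-4 + 10) - 3)*((1/12)*6) = (6 - 3)*(½) = 3*(½) = 3/2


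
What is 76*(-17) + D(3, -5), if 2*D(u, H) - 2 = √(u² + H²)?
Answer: -1291 + √34/2 ≈ -1288.1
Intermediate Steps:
D(u, H) = 1 + √(H² + u²)/2 (D(u, H) = 1 + √(u² + H²)/2 = 1 + √(H² + u²)/2)
76*(-17) + D(3, -5) = 76*(-17) + (1 + √((-5)² + 3²)/2) = -1292 + (1 + √(25 + 9)/2) = -1292 + (1 + √34/2) = -1291 + √34/2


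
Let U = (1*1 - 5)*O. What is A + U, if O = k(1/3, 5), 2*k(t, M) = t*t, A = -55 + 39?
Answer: -146/9 ≈ -16.222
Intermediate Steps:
A = -16
k(t, M) = t**2/2 (k(t, M) = (t*t)/2 = t**2/2)
O = 1/18 (O = (1/3)**2/2 = (1/2)*(1/9) = 1/18 ≈ 0.055556)
U = -2/9 (U = (1*1 - 5)*(1/18) = (1 - 5)*(1/18) = -4*1/18 = -2/9 ≈ -0.22222)
A + U = -16 - 2/9 = -146/9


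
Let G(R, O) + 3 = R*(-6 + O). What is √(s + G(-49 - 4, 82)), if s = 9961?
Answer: √5930 ≈ 77.006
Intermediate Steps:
G(R, O) = -3 + R*(-6 + O)
√(s + G(-49 - 4, 82)) = √(9961 + (-3 - 6*(-49 - 4) + 82*(-49 - 4))) = √(9961 + (-3 - 6*(-53) + 82*(-53))) = √(9961 + (-3 + 318 - 4346)) = √(9961 - 4031) = √5930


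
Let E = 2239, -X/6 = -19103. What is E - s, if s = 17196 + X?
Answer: -129575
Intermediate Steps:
X = 114618 (X = -6*(-19103) = 114618)
s = 131814 (s = 17196 + 114618 = 131814)
E - s = 2239 - 1*131814 = 2239 - 131814 = -129575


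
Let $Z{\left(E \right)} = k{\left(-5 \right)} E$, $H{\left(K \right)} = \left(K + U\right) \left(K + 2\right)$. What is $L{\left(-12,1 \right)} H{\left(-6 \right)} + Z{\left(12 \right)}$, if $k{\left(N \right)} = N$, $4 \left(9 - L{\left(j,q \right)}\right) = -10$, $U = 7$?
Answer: $-106$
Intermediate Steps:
$L{\left(j,q \right)} = \frac{23}{2}$ ($L{\left(j,q \right)} = 9 - - \frac{5}{2} = 9 + \frac{5}{2} = \frac{23}{2}$)
$H{\left(K \right)} = \left(2 + K\right) \left(7 + K\right)$ ($H{\left(K \right)} = \left(K + 7\right) \left(K + 2\right) = \left(7 + K\right) \left(2 + K\right) = \left(2 + K\right) \left(7 + K\right)$)
$Z{\left(E \right)} = - 5 E$
$L{\left(-12,1 \right)} H{\left(-6 \right)} + Z{\left(12 \right)} = \frac{23 \left(14 + \left(-6\right)^{2} + 9 \left(-6\right)\right)}{2} - 60 = \frac{23 \left(14 + 36 - 54\right)}{2} - 60 = \frac{23}{2} \left(-4\right) - 60 = -46 - 60 = -106$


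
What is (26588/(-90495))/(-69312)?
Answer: 6647/1568097360 ≈ 4.2389e-6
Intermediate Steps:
(26588/(-90495))/(-69312) = (26588*(-1/90495))*(-1/69312) = -26588/90495*(-1/69312) = 6647/1568097360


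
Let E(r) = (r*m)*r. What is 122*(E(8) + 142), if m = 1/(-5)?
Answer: 78812/5 ≈ 15762.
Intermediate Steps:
m = -⅕ ≈ -0.20000
E(r) = -r²/5 (E(r) = (r*(-⅕))*r = (-r/5)*r = -r²/5)
122*(E(8) + 142) = 122*(-⅕*8² + 142) = 122*(-⅕*64 + 142) = 122*(-64/5 + 142) = 122*(646/5) = 78812/5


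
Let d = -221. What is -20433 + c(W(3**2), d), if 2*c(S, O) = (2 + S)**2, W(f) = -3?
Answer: -40865/2 ≈ -20433.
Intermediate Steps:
c(S, O) = (2 + S)**2/2
-20433 + c(W(3**2), d) = -20433 + (2 - 3)**2/2 = -20433 + (1/2)*(-1)**2 = -20433 + (1/2)*1 = -20433 + 1/2 = -40865/2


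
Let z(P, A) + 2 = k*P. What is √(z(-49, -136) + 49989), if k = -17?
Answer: 22*√105 ≈ 225.43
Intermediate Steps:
z(P, A) = -2 - 17*P
√(z(-49, -136) + 49989) = √((-2 - 17*(-49)) + 49989) = √((-2 + 833) + 49989) = √(831 + 49989) = √50820 = 22*√105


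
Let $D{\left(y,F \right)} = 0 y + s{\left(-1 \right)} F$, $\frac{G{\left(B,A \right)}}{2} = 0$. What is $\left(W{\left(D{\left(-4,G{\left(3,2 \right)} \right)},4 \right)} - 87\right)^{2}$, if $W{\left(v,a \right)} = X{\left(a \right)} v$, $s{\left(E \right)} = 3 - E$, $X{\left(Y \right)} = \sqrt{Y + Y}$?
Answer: $7569$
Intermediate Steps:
$G{\left(B,A \right)} = 0$ ($G{\left(B,A \right)} = 2 \cdot 0 = 0$)
$X{\left(Y \right)} = \sqrt{2} \sqrt{Y}$ ($X{\left(Y \right)} = \sqrt{2 Y} = \sqrt{2} \sqrt{Y}$)
$D{\left(y,F \right)} = 4 F$ ($D{\left(y,F \right)} = 0 y + \left(3 - -1\right) F = 0 + \left(3 + 1\right) F = 0 + 4 F = 4 F$)
$W{\left(v,a \right)} = v \sqrt{2} \sqrt{a}$ ($W{\left(v,a \right)} = \sqrt{2} \sqrt{a} v = v \sqrt{2} \sqrt{a}$)
$\left(W{\left(D{\left(-4,G{\left(3,2 \right)} \right)},4 \right)} - 87\right)^{2} = \left(4 \cdot 0 \sqrt{2} \sqrt{4} - 87\right)^{2} = \left(0 \sqrt{2} \cdot 2 - 87\right)^{2} = \left(0 - 87\right)^{2} = \left(-87\right)^{2} = 7569$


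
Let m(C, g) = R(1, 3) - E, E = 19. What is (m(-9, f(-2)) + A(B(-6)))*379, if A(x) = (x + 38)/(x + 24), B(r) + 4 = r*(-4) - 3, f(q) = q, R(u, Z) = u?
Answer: -258857/41 ≈ -6313.6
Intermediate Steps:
B(r) = -7 - 4*r (B(r) = -4 + (r*(-4) - 3) = -4 + (-4*r - 3) = -4 + (-3 - 4*r) = -7 - 4*r)
m(C, g) = -18 (m(C, g) = 1 - 1*19 = 1 - 19 = -18)
A(x) = (38 + x)/(24 + x)
(m(-9, f(-2)) + A(B(-6)))*379 = (-18 + (38 + (-7 - 4*(-6)))/(24 + (-7 - 4*(-6))))*379 = (-18 + (38 + (-7 + 24))/(24 + (-7 + 24)))*379 = (-18 + (38 + 17)/(24 + 17))*379 = (-18 + 55/41)*379 = -683/41*379 = -258857/41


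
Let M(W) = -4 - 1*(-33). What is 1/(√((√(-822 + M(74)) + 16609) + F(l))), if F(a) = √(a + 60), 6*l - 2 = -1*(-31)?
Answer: √2/√(33218 + √262 + 2*I*√793) ≈ 0.0077575 - 6.5731e-6*I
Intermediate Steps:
M(W) = 29 (M(W) = -4 + 33 = 29)
l = 11/2 (l = ⅓ + (-1*(-31))/6 = ⅓ + (⅙)*31 = ⅓ + 31/6 = 11/2 ≈ 5.5000)
F(a) = √(60 + a)
1/(√((√(-822 + M(74)) + 16609) + F(l))) = 1/(√((√(-822 + 29) + 16609) + √(60 + 11/2))) = 1/(√((√(-793) + 16609) + √(131/2))) = 1/(√((I*√793 + 16609) + √262/2)) = 1/(√((16609 + I*√793) + √262/2)) = 1/(√(16609 + √262/2 + I*√793)) = (16609 + √262/2 + I*√793)^(-½)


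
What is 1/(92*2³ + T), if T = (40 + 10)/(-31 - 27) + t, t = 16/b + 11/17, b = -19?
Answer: 9367/6884210 ≈ 0.0013606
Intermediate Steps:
t = -63/323 (t = 16/(-19) + 11/17 = 16*(-1/19) + 11*(1/17) = -16/19 + 11/17 = -63/323 ≈ -0.19505)
T = -9902/9367 (T = (40 + 10)/(-31 - 27) - 63/323 = 50/(-58) - 63/323 = 50*(-1/58) - 63/323 = -25/29 - 63/323 = -9902/9367 ≈ -1.0571)
1/(92*2³ + T) = 1/(92*2³ - 9902/9367) = 1/(92*8 - 9902/9367) = 1/(736 - 9902/9367) = 1/(6884210/9367) = 9367/6884210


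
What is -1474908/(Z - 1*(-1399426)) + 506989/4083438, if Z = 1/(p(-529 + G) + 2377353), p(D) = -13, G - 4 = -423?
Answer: -4210429044159518537/4528412153775999786 ≈ -0.92978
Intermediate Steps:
G = -419 (G = 4 - 423 = -419)
Z = 1/2377340 (Z = 1/(-13 + 2377353) = 1/2377340 ≈ 4.2064e-7)
-1474908/(Z - 1*(-1399426)) + 506989/4083438 = -1474908/(1/2377340 - 1*(-1399426)) + 506989/4083438 = -1474908/(1/2377340 + 1399426) + 506989*(1/4083438) = -1474908/3326911406841/2377340 + 506989/4083438 = -1474908*2377340/3326911406841 + 506989/4083438 = -1168785928240/1108970468947 + 506989/4083438 = -4210429044159518537/4528412153775999786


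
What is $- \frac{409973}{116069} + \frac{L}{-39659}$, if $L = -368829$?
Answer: $\frac{26550493994}{4603180471} \approx 5.7679$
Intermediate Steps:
$- \frac{409973}{116069} + \frac{L}{-39659} = - \frac{409973}{116069} - \frac{368829}{-39659} = \left(-409973\right) \frac{1}{116069} - - \frac{368829}{39659} = - \frac{409973}{116069} + \frac{368829}{39659} = \frac{26550493994}{4603180471}$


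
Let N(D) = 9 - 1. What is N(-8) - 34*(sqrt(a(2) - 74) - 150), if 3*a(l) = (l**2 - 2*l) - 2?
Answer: 5108 - 136*I*sqrt(42)/3 ≈ 5108.0 - 293.79*I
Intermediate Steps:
a(l) = -2/3 - 2*l/3 + l**2/3 (a(l) = ((l**2 - 2*l) - 2)/3 = (-2 + l**2 - 2*l)/3 = -2/3 - 2*l/3 + l**2/3)
N(D) = 8
N(-8) - 34*(sqrt(a(2) - 74) - 150) = 8 - 34*(sqrt((-2/3 - 2/3*2 + (1/3)*2**2) - 74) - 150) = 8 - 34*(sqrt((-2/3 - 4/3 + (1/3)*4) - 74) - 150) = 8 - 34*(sqrt((-2/3 - 4/3 + 4/3) - 74) - 150) = 8 - 34*(sqrt(-2/3 - 74) - 150) = 8 - 34*(sqrt(-224/3) - 150) = 8 - 34*(4*I*sqrt(42)/3 - 150) = 8 - 34*(-150 + 4*I*sqrt(42)/3) = 8 + (5100 - 136*I*sqrt(42)/3) = 5108 - 136*I*sqrt(42)/3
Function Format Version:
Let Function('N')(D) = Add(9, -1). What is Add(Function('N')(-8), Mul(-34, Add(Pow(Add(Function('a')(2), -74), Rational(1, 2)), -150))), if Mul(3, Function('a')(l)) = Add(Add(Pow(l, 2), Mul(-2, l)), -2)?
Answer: Add(5108, Mul(Rational(-136, 3), I, Pow(42, Rational(1, 2)))) ≈ Add(5108.0, Mul(-293.79, I))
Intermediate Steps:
Function('a')(l) = Add(Rational(-2, 3), Mul(Rational(-2, 3), l), Mul(Rational(1, 3), Pow(l, 2))) (Function('a')(l) = Mul(Rational(1, 3), Add(Add(Pow(l, 2), Mul(-2, l)), -2)) = Mul(Rational(1, 3), Add(-2, Pow(l, 2), Mul(-2, l))) = Add(Rational(-2, 3), Mul(Rational(-2, 3), l), Mul(Rational(1, 3), Pow(l, 2))))
Function('N')(D) = 8
Add(Function('N')(-8), Mul(-34, Add(Pow(Add(Function('a')(2), -74), Rational(1, 2)), -150))) = Add(8, Mul(-34, Add(Pow(Add(Add(Rational(-2, 3), Mul(Rational(-2, 3), 2), Mul(Rational(1, 3), Pow(2, 2))), -74), Rational(1, 2)), -150))) = Add(8, Mul(-34, Add(Pow(Add(Add(Rational(-2, 3), Rational(-4, 3), Mul(Rational(1, 3), 4)), -74), Rational(1, 2)), -150))) = Add(8, Mul(-34, Add(Pow(Add(Add(Rational(-2, 3), Rational(-4, 3), Rational(4, 3)), -74), Rational(1, 2)), -150))) = Add(8, Mul(-34, Add(Pow(Add(Rational(-2, 3), -74), Rational(1, 2)), -150))) = Add(8, Mul(-34, Add(Pow(Rational(-224, 3), Rational(1, 2)), -150))) = Add(8, Mul(-34, Add(Mul(Rational(4, 3), I, Pow(42, Rational(1, 2))), -150))) = Add(8, Mul(-34, Add(-150, Mul(Rational(4, 3), I, Pow(42, Rational(1, 2)))))) = Add(8, Add(5100, Mul(Rational(-136, 3), I, Pow(42, Rational(1, 2))))) = Add(5108, Mul(Rational(-136, 3), I, Pow(42, Rational(1, 2))))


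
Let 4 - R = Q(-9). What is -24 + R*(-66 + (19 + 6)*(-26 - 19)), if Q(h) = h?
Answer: -15507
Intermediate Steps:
R = 13 (R = 4 - 1*(-9) = 4 + 9 = 13)
-24 + R*(-66 + (19 + 6)*(-26 - 19)) = -24 + 13*(-66 + (19 + 6)*(-26 - 19)) = -24 + 13*(-66 + 25*(-45)) = -24 + 13*(-66 - 1125) = -24 + 13*(-1191) = -24 - 15483 = -15507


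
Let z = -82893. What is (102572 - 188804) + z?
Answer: -169125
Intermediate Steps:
(102572 - 188804) + z = (102572 - 188804) - 82893 = -86232 - 82893 = -169125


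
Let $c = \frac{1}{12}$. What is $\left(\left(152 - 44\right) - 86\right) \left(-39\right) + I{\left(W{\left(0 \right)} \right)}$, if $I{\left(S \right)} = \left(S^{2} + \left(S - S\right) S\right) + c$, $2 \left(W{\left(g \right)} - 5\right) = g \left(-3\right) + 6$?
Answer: $- \frac{9527}{12} \approx -793.92$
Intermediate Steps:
$W{\left(g \right)} = 8 - \frac{3 g}{2}$ ($W{\left(g \right)} = 5 + \frac{g \left(-3\right) + 6}{2} = 5 + \frac{- 3 g + 6}{2} = 5 + \frac{6 - 3 g}{2} = 5 - \left(-3 + \frac{3 g}{2}\right) = 8 - \frac{3 g}{2}$)
$c = \frac{1}{12} \approx 0.083333$
$I{\left(S \right)} = \frac{1}{12} + S^{2}$ ($I{\left(S \right)} = \left(S^{2} + \left(S - S\right) S\right) + \frac{1}{12} = \left(S^{2} + 0 S\right) + \frac{1}{12} = \left(S^{2} + 0\right) + \frac{1}{12} = S^{2} + \frac{1}{12} = \frac{1}{12} + S^{2}$)
$\left(\left(152 - 44\right) - 86\right) \left(-39\right) + I{\left(W{\left(0 \right)} \right)} = \left(\left(152 - 44\right) - 86\right) \left(-39\right) + \left(\frac{1}{12} + \left(8 - 0\right)^{2}\right) = \left(108 - 86\right) \left(-39\right) + \left(\frac{1}{12} + \left(8 + 0\right)^{2}\right) = 22 \left(-39\right) + \left(\frac{1}{12} + 8^{2}\right) = -858 + \left(\frac{1}{12} + 64\right) = -858 + \frac{769}{12} = - \frac{9527}{12}$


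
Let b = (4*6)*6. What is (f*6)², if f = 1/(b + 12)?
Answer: 1/676 ≈ 0.0014793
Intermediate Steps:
b = 144 (b = 24*6 = 144)
f = 1/156 (f = 1/(144 + 12) = 1/156 ≈ 0.0064103)
(f*6)² = ((1/156)*6)² = (1/26)² = 1/676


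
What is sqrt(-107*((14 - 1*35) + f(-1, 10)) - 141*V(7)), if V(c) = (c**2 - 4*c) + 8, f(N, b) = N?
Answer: I*sqrt(1735) ≈ 41.653*I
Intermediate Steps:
V(c) = 8 + c**2 - 4*c
sqrt(-107*((14 - 1*35) + f(-1, 10)) - 141*V(7)) = sqrt(-107*((14 - 1*35) - 1) - 141*(8 + 7**2 - 4*7)) = sqrt(-107*((14 - 35) - 1) - 141*(8 + 49 - 28)) = sqrt(-107*(-21 - 1) - 141*29) = sqrt(-107*(-22) - 4089) = sqrt(2354 - 4089) = sqrt(-1735) = I*sqrt(1735)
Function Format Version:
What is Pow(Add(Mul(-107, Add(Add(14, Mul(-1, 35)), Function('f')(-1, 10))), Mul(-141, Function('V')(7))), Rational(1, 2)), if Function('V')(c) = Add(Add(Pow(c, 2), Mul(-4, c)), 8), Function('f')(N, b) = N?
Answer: Mul(I, Pow(1735, Rational(1, 2))) ≈ Mul(41.653, I)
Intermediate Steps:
Function('V')(c) = Add(8, Pow(c, 2), Mul(-4, c))
Pow(Add(Mul(-107, Add(Add(14, Mul(-1, 35)), Function('f')(-1, 10))), Mul(-141, Function('V')(7))), Rational(1, 2)) = Pow(Add(Mul(-107, Add(Add(14, Mul(-1, 35)), -1)), Mul(-141, Add(8, Pow(7, 2), Mul(-4, 7)))), Rational(1, 2)) = Pow(Add(Mul(-107, Add(Add(14, -35), -1)), Mul(-141, Add(8, 49, -28))), Rational(1, 2)) = Pow(Add(Mul(-107, Add(-21, -1)), Mul(-141, 29)), Rational(1, 2)) = Pow(Add(Mul(-107, -22), -4089), Rational(1, 2)) = Pow(Add(2354, -4089), Rational(1, 2)) = Pow(-1735, Rational(1, 2)) = Mul(I, Pow(1735, Rational(1, 2)))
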